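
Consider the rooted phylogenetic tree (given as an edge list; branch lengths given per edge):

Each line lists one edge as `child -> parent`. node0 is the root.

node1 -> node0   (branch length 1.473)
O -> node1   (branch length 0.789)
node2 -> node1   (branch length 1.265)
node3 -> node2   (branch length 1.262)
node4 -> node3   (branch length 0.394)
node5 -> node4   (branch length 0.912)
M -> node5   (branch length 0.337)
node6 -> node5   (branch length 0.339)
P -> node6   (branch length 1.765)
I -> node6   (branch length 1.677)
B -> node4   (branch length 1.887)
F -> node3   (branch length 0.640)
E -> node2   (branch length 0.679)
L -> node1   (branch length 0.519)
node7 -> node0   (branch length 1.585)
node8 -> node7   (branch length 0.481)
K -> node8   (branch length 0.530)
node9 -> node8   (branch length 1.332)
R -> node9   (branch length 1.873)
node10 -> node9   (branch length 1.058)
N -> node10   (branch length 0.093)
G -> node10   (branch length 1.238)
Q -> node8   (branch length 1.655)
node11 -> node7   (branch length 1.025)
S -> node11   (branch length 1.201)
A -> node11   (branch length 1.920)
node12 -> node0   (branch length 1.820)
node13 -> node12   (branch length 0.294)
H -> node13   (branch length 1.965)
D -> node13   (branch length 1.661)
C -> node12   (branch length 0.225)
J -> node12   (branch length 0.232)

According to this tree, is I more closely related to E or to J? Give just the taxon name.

E

The MRCA of I and E subtends ((((M,(P,I)),B),F),E) (6 taxa).
The MRCA of I and J is the root, subtending the entire tree (19 taxa).
The first is nested inside the second, so I shares a more recent common ancestor with E.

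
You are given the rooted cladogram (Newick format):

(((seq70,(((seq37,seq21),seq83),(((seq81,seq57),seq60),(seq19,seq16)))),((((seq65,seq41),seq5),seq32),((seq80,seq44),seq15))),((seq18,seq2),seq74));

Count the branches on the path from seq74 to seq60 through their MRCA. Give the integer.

8

The MRCA of seq74 and seq60 is the root of the tree.
From seq74 up to that node: 2 branches. From seq60 up to the same node: 6 branches. Total: 2 + 6 = 8.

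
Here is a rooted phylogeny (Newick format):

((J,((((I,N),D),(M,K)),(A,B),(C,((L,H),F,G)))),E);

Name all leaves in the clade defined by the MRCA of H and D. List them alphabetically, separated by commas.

A, B, C, D, F, G, H, I, K, L, M, N

Tracing H: it sits inside (L,H).
Tracing D: it sits inside ((I,N),D).
The smallest clade enclosing both is ((((I,N),D),(M,K)),(A,B),(C,((L,H),F,G))); the answer is its 12 terminal taxa in alphabetical order.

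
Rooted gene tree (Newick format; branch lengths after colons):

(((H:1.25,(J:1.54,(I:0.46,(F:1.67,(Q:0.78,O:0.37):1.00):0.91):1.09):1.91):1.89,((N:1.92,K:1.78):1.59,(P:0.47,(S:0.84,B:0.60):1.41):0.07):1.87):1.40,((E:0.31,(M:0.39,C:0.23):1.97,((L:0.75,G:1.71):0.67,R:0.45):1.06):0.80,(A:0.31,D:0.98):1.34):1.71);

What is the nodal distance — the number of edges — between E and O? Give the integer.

The MRCA of E and O is the root of the tree.
From E up to that node: 3 branches. From O up to the same node: 7 branches. Total: 3 + 7 = 10.

10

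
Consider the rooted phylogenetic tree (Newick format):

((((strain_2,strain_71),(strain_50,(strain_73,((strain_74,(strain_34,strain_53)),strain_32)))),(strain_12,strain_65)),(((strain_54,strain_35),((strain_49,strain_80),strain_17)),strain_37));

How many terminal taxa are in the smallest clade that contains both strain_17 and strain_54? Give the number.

5

The MRCA of strain_17 and strain_54 is the node subtending ((strain_54,strain_35),((strain_49,strain_80),strain_17)).
That clade contains 5 terminal taxa: strain_17, strain_35, strain_49, strain_54, strain_80.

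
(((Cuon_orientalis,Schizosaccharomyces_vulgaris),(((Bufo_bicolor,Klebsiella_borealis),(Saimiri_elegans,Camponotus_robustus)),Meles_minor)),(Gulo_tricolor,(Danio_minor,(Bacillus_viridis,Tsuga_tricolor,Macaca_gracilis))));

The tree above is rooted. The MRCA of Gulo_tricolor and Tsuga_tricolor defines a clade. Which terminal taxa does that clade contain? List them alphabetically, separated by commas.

Bacillus_viridis, Danio_minor, Gulo_tricolor, Macaca_gracilis, Tsuga_tricolor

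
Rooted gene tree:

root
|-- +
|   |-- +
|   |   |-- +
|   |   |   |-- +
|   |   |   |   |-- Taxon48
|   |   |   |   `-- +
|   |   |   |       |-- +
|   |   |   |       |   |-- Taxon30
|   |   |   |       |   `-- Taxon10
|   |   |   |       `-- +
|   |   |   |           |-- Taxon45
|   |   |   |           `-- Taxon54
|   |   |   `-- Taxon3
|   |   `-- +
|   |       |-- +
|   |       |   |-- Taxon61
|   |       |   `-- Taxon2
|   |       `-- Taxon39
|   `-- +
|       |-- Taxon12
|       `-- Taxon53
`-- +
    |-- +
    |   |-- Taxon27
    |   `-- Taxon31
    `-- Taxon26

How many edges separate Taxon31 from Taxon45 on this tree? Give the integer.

10

The MRCA of Taxon31 and Taxon45 is the root of the tree.
From Taxon31 up to that node: 3 branches. From Taxon45 up to the same node: 7 branches. Total: 3 + 7 = 10.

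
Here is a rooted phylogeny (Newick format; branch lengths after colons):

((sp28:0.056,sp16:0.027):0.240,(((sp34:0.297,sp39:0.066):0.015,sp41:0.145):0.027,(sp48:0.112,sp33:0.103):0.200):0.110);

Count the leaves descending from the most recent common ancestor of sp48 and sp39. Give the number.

The MRCA of sp48 and sp39 is the node subtending (((sp34,sp39),sp41),(sp48,sp33)).
That clade contains 5 terminal taxa: sp33, sp34, sp39, sp41, sp48.

5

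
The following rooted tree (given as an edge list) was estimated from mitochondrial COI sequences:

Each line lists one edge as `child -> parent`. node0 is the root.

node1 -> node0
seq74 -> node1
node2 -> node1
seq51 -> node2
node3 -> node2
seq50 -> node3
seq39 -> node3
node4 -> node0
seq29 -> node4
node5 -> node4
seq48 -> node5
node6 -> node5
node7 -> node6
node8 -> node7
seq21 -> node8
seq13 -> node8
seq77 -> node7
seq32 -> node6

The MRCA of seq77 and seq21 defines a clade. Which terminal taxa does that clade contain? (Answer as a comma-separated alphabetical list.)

Tracing seq77: it sits inside ((seq21,seq13),seq77).
Tracing seq21: it sits inside (seq21,seq13).
The smallest clade enclosing both is ((seq21,seq13),seq77); the answer is its 3 terminal taxa in alphabetical order.

seq13, seq21, seq77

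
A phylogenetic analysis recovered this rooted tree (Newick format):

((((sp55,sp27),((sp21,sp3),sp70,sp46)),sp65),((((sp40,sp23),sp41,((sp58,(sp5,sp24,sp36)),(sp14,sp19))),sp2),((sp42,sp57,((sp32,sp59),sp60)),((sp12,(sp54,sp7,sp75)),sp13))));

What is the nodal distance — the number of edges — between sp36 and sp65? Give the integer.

9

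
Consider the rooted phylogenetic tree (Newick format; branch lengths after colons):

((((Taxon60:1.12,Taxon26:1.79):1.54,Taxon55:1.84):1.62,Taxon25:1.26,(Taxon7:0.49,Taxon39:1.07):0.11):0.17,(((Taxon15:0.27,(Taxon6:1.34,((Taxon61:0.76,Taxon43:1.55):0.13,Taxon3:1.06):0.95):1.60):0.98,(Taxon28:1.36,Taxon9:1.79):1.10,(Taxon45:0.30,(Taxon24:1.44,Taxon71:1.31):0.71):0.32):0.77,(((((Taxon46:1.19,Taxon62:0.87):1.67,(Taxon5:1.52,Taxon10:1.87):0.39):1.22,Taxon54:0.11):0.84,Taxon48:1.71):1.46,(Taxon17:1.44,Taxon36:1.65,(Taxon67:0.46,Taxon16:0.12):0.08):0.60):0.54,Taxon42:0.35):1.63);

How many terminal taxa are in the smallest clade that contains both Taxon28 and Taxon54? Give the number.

The MRCA of Taxon28 and Taxon54 is the node subtending (((Taxon15,(Taxon6,((Taxon61,Taxon43),Taxon3))),(Taxon28,Taxon9),(Taxon45,(Taxon24,Taxon71))),(((((Taxon46,Taxon62),(Taxon5,Taxon10)),Taxon54),Taxon48),(Taxon17,Taxon36,(Taxon67,Taxon16))),Taxon42).
That clade contains 21 terminal taxa: Taxon10, Taxon15, Taxon16, Taxon17, Taxon24, Taxon28, Taxon3, Taxon36, Taxon42, Taxon43, Taxon45, Taxon46, Taxon48, Taxon5, Taxon54, Taxon6, Taxon61, Taxon62, Taxon67, Taxon71, Taxon9.

21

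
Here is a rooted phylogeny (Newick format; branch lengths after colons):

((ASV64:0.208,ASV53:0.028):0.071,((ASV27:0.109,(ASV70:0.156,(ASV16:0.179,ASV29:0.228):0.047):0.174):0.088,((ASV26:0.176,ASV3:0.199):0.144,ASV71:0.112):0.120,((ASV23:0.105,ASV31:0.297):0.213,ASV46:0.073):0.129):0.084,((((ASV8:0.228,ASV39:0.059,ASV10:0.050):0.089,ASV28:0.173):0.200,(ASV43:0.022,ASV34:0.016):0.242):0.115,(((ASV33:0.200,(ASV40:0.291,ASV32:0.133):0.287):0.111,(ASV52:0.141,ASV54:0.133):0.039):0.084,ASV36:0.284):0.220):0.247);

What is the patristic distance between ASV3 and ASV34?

The path runs ASV3 → … → MRCA → … → ASV34; the MRCA is the root of the tree.
Branch lengths along that path: 0.199 + 0.144 + 0.120 + 0.084 + 0.247 + 0.115 + 0.242 + 0.016 = 1.167.

1.167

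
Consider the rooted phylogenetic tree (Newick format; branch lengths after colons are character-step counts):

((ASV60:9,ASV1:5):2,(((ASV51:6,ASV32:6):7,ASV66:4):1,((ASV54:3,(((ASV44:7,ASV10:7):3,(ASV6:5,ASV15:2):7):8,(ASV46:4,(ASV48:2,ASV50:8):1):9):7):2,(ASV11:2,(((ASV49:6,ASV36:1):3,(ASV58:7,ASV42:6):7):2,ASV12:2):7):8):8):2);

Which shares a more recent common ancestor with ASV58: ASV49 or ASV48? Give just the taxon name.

ASV49

The MRCA of ASV58 and ASV49 subtends ((ASV49,ASV36),(ASV58,ASV42)) (4 taxa).
The MRCA of ASV58 and ASV48 subtends ((ASV54,(((ASV44,ASV10),(ASV6,ASV15)),(ASV46,(ASV48,ASV50)))),(ASV11,(((ASV49,ASV36),(ASV58,ASV42)),ASV12))) (14 taxa).
The first is nested inside the second, so ASV58 shares a more recent common ancestor with ASV49.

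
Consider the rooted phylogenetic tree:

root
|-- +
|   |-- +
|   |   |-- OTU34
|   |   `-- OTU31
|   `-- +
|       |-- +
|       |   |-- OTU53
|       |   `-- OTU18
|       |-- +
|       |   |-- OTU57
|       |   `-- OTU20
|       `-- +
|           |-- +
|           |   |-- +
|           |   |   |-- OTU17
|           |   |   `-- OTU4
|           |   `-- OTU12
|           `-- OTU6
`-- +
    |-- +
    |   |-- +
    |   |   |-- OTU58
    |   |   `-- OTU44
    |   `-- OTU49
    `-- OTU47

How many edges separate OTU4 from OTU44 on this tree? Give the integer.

10

The MRCA of OTU4 and OTU44 is the root of the tree.
From OTU4 up to that node: 6 branches. From OTU44 up to the same node: 4 branches. Total: 6 + 4 = 10.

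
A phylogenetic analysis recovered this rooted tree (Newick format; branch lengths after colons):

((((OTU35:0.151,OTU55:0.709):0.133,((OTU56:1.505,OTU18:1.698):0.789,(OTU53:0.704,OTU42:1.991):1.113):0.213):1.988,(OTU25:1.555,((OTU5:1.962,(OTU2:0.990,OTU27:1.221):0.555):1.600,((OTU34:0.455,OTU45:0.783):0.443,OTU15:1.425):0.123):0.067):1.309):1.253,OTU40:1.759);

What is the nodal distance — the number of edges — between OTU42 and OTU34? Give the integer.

9

The MRCA of OTU42 and OTU34 is the node subtending (((OTU35,OTU55),((OTU56,OTU18),(OTU53,OTU42))),(OTU25,((OTU5,(OTU2,OTU27)),((OTU34,OTU45),OTU15)))).
From OTU42 up to that node: 4 branches. From OTU34 up to the same node: 5 branches. Total: 4 + 5 = 9.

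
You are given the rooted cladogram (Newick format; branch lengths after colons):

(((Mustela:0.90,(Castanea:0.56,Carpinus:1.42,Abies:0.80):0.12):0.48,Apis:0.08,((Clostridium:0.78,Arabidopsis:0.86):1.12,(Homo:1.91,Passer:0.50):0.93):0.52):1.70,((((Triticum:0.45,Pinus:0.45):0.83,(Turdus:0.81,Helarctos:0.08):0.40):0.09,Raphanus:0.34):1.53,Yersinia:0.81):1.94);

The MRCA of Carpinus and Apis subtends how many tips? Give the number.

The MRCA of Carpinus and Apis is the node subtending ((Mustela,(Castanea,Carpinus,Abies)),Apis,((Clostridium,Arabidopsis),(Homo,Passer))).
That clade contains 9 terminal taxa: Abies, Apis, Arabidopsis, Carpinus, Castanea, Clostridium, Homo, Mustela, Passer.

9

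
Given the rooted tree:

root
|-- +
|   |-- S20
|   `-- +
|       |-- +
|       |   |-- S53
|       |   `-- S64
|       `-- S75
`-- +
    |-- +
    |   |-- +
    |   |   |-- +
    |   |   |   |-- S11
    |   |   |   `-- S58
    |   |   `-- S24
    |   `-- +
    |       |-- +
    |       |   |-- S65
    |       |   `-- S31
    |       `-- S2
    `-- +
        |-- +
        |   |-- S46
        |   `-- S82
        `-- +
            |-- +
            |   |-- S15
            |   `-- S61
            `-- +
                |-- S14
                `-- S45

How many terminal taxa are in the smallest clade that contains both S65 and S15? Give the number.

12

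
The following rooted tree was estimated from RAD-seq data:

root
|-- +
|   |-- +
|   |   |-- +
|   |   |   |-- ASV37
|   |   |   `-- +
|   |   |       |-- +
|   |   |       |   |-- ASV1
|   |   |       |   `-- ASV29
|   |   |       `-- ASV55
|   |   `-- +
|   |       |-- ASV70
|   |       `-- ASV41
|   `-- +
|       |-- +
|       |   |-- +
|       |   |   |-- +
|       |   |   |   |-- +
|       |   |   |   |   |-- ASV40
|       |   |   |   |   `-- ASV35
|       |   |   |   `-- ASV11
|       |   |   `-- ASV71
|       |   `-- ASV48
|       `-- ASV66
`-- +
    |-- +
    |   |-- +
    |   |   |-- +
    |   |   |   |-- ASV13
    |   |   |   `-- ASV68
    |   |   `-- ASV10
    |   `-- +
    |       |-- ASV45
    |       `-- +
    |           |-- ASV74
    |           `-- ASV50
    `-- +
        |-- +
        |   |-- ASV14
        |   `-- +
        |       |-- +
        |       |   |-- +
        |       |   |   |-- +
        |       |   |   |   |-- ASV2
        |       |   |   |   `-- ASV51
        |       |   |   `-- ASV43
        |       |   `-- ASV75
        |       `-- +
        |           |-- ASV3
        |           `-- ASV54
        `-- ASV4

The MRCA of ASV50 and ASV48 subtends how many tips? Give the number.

26

The MRCA of ASV50 and ASV48 is the root, so the clade is the entire tree.
That clade contains 26 terminal taxa: ASV1, ASV10, ASV11, ASV13, ASV14, ASV2, ASV29, ASV3, ASV35, ASV37, ASV4, ASV40, ASV41, ASV43, ASV45, ASV48, ASV50, ASV51, ASV54, ASV55, ASV66, ASV68, ASV70, ASV71, ASV74, ASV75.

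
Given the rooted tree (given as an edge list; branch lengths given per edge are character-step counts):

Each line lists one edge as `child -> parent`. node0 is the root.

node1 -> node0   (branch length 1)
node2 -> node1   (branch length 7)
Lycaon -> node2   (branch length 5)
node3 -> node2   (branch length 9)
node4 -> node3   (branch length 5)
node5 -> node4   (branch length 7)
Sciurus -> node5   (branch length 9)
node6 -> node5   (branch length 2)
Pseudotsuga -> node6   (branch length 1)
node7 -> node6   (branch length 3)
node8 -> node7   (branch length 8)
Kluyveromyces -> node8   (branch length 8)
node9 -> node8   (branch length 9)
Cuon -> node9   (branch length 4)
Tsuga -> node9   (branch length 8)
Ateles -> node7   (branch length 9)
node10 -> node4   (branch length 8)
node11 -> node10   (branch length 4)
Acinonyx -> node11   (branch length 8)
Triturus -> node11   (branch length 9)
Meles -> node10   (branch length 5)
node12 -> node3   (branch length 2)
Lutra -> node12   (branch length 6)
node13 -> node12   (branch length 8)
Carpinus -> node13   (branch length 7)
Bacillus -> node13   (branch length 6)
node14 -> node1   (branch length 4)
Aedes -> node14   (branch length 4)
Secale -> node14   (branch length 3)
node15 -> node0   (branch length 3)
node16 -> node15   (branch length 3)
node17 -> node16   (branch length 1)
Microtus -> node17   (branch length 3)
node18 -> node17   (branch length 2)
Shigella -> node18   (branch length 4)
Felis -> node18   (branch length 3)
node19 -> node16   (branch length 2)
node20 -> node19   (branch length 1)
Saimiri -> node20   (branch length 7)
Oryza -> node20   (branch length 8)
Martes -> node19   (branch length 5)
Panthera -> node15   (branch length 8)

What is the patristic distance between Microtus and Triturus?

53

The path runs Microtus → … → MRCA → … → Triturus; the MRCA is the root of the tree.
Branch lengths along that path: 3 + 1 + 3 + 3 + 1 + 7 + 9 + 5 + 8 + 4 + 9 = 53.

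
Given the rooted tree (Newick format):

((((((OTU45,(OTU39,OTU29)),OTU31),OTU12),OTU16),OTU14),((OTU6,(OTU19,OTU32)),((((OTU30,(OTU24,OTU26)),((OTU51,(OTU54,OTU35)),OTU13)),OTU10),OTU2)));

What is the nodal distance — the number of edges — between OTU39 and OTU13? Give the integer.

The MRCA of OTU39 and OTU13 is the root of the tree.
From OTU39 up to that node: 7 branches. From OTU13 up to the same node: 6 branches. Total: 7 + 6 = 13.

13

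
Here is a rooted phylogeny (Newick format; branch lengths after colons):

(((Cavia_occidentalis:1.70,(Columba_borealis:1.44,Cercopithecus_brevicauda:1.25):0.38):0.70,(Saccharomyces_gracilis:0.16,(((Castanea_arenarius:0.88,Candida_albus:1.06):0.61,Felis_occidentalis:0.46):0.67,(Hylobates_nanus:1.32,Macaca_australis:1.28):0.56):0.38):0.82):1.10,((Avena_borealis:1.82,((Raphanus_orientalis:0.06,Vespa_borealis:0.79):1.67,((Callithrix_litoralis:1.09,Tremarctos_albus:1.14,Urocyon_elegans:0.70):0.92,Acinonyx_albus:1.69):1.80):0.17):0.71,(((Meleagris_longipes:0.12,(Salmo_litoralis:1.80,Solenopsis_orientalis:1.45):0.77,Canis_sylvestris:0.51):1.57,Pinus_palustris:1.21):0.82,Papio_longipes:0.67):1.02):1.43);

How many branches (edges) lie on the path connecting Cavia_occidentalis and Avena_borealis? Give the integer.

The MRCA of Cavia_occidentalis and Avena_borealis is the root of the tree.
From Cavia_occidentalis up to that node: 3 branches. From Avena_borealis up to the same node: 3 branches. Total: 3 + 3 = 6.

6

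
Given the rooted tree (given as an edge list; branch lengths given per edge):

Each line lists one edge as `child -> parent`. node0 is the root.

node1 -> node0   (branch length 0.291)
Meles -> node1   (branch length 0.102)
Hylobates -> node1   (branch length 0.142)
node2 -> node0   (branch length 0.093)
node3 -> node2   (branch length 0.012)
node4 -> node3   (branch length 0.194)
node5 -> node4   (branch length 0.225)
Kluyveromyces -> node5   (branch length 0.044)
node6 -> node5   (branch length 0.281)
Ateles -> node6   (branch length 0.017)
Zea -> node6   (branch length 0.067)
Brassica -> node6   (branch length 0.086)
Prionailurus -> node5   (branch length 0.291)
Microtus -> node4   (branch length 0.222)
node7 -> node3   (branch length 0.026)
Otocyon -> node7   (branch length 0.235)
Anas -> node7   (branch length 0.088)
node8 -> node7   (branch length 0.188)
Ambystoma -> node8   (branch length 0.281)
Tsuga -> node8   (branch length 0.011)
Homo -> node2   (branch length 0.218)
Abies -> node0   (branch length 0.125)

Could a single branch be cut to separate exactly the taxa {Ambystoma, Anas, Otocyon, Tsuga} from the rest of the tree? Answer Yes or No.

Yes

The most recent common ancestor of these taxa subtends (Otocyon,Anas,(Ambystoma,Tsuga)).
That clade has exactly 4 tips — every listed taxon and nothing else — so the group is monophyletic.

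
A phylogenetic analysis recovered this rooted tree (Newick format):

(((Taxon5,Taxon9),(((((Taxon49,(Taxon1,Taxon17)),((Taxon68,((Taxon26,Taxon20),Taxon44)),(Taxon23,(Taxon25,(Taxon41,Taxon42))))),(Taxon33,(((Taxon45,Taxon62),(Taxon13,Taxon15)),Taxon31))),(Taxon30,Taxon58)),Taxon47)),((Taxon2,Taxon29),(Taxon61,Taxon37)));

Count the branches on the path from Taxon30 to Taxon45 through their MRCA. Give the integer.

8

The MRCA of Taxon30 and Taxon45 is the node subtending ((((Taxon49,(Taxon1,Taxon17)),((Taxon68,((Taxon26,Taxon20),Taxon44)),(Taxon23,(Taxon25,(Taxon41,Taxon42))))),(Taxon33,(((Taxon45,Taxon62),(Taxon13,Taxon15)),Taxon31))),(Taxon30,Taxon58)).
From Taxon30 up to that node: 2 branches. From Taxon45 up to the same node: 6 branches. Total: 2 + 6 = 8.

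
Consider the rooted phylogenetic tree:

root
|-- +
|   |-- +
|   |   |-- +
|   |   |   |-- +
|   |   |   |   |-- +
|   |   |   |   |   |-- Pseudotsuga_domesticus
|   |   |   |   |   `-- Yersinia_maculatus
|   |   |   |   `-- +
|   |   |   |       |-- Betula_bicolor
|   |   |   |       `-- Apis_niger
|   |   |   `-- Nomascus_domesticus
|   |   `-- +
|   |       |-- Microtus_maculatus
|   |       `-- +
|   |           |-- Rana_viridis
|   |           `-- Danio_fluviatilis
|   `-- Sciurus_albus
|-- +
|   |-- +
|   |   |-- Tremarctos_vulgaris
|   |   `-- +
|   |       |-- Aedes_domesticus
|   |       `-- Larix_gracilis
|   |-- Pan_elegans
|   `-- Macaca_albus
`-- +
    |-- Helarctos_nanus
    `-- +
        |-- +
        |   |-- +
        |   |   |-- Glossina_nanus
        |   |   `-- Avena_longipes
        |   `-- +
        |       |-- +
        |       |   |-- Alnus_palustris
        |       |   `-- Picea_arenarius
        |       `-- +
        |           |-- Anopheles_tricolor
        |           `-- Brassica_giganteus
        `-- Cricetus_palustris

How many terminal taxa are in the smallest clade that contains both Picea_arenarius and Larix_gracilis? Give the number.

22

The MRCA of Picea_arenarius and Larix_gracilis is the root, so the clade is the entire tree.
That clade contains 22 terminal taxa: Aedes_domesticus, Alnus_palustris, Anopheles_tricolor, Apis_niger, Avena_longipes, Betula_bicolor, Brassica_giganteus, Cricetus_palustris, Danio_fluviatilis, Glossina_nanus, Helarctos_nanus, Larix_gracilis, Macaca_albus, Microtus_maculatus, Nomascus_domesticus, Pan_elegans, Picea_arenarius, Pseudotsuga_domesticus, Rana_viridis, Sciurus_albus, Tremarctos_vulgaris, Yersinia_maculatus.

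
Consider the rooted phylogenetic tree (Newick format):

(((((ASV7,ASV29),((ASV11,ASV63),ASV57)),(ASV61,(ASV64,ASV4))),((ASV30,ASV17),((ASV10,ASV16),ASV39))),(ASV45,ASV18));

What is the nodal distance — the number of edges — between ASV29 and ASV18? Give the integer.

7

The MRCA of ASV29 and ASV18 is the root of the tree.
From ASV29 up to that node: 5 branches. From ASV18 up to the same node: 2 branches. Total: 5 + 2 = 7.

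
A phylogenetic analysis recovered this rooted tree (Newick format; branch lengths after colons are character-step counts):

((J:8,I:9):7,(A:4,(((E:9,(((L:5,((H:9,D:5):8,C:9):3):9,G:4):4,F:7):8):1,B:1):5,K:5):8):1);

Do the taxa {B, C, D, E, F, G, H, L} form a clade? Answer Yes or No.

The most recent common ancestor of these taxa subtends ((E,(((L,((H,D),C)),G),F)),B).
That clade has exactly 8 tips — every listed taxon and nothing else — so the group is monophyletic.

Yes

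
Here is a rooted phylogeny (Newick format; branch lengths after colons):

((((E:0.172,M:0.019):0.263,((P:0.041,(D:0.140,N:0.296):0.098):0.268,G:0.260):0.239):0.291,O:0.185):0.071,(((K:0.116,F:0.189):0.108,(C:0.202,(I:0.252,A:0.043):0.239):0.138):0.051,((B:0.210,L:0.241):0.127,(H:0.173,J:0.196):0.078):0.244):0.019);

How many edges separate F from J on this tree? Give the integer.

6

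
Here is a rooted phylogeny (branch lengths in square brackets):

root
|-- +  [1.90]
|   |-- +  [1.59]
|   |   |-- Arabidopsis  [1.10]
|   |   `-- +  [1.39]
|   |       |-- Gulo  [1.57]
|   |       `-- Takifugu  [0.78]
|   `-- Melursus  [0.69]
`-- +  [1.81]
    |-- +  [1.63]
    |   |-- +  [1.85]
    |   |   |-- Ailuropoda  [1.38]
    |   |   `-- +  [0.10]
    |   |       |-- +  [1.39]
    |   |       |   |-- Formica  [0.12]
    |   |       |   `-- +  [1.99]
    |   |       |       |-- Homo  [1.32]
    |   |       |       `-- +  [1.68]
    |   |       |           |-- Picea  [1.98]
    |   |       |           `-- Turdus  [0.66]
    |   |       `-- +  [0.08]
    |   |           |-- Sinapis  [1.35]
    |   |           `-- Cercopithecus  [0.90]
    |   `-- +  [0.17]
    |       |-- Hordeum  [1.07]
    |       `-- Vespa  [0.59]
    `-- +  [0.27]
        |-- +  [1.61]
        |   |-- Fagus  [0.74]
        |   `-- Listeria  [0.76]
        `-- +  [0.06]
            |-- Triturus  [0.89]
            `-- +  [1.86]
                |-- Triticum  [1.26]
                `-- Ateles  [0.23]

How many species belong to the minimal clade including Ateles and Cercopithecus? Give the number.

14

The MRCA of Ateles and Cercopithecus is the node subtending (((Ailuropoda,((Formica,(Homo,(Picea,Turdus))),(Sinapis,Cercopithecus))),(Hordeum,Vespa)),((Fagus,Listeria),(Triturus,(Triticum,Ateles)))).
That clade contains 14 terminal taxa: Ailuropoda, Ateles, Cercopithecus, Fagus, Formica, Homo, Hordeum, Listeria, Picea, Sinapis, Triticum, Triturus, Turdus, Vespa.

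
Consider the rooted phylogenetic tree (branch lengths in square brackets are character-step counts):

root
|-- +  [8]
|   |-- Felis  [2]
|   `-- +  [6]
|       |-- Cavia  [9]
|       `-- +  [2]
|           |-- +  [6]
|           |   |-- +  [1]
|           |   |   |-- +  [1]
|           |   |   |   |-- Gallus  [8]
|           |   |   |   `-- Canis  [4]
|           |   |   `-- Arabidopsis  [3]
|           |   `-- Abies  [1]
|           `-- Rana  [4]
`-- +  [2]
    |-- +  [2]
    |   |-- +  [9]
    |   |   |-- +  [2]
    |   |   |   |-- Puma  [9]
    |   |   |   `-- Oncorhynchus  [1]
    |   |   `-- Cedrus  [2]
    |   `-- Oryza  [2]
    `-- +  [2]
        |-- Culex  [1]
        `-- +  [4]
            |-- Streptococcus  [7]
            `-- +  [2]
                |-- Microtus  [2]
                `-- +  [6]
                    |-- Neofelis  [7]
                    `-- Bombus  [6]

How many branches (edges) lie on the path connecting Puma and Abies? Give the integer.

10

The MRCA of Puma and Abies is the root of the tree.
From Puma up to that node: 5 branches. From Abies up to the same node: 5 branches. Total: 5 + 5 = 10.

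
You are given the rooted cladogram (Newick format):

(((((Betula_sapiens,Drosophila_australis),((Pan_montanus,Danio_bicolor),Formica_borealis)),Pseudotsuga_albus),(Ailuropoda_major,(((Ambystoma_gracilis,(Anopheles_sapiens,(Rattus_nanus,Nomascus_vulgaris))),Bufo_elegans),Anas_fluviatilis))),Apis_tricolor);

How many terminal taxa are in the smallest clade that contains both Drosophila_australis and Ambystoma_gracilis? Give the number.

The MRCA of Drosophila_australis and Ambystoma_gracilis is the node subtending ((((Betula_sapiens,Drosophila_australis),((Pan_montanus,Danio_bicolor),Formica_borealis)),Pseudotsuga_albus),(Ailuropoda_major,(((Ambystoma_gracilis,(Anopheles_sapiens,(Rattus_nanus,Nomascus_vulgaris))),Bufo_elegans),Anas_fluviatilis))).
That clade contains 13 terminal taxa: Ailuropoda_major, Ambystoma_gracilis, Anas_fluviatilis, Anopheles_sapiens, Betula_sapiens, Bufo_elegans, Danio_bicolor, Drosophila_australis, Formica_borealis, Nomascus_vulgaris, Pan_montanus, Pseudotsuga_albus, Rattus_nanus.

13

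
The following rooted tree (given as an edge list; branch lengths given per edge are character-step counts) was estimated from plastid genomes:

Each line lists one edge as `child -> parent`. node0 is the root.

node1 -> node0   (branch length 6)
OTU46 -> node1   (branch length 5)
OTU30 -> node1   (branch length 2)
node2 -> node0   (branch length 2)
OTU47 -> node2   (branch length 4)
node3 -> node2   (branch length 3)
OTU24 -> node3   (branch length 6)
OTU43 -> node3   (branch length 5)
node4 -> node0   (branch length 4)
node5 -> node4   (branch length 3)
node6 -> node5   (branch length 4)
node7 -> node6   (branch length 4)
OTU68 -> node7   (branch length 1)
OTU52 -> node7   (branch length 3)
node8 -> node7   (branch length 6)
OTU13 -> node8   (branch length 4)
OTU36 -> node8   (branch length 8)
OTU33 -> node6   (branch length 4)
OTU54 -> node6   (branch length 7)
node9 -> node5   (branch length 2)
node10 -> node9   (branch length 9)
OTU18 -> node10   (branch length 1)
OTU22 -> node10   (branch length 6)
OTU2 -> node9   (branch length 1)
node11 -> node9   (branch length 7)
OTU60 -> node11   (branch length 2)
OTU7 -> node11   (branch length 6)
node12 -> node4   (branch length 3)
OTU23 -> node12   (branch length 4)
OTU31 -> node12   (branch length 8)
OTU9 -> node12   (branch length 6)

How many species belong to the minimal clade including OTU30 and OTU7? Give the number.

The MRCA of OTU30 and OTU7 is the root, so the clade is the entire tree.
That clade contains 19 terminal taxa: OTU13, OTU18, OTU2, OTU22, OTU23, OTU24, OTU30, OTU31, OTU33, OTU36, OTU43, OTU46, OTU47, OTU52, OTU54, OTU60, OTU68, OTU7, OTU9.

19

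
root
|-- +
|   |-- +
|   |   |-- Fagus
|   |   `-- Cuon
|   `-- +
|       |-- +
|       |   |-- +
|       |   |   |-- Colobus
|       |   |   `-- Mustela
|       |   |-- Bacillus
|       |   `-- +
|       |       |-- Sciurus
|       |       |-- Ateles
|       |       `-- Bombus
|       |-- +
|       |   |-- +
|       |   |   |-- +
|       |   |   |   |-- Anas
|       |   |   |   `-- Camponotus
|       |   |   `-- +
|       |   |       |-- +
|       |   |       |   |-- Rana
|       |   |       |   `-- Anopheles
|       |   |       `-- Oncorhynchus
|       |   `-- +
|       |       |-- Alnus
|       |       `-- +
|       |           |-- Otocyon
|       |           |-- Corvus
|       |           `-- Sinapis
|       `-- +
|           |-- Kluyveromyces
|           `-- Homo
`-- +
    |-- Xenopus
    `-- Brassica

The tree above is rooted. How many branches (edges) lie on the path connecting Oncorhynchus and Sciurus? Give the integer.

The MRCA of Oncorhynchus and Sciurus is the node subtending (((Colobus,Mustela),Bacillus,(Sciurus,Ateles,Bombus)),(((Anas,Camponotus),((Rana,Anopheles),Oncorhynchus)),(Alnus,(Otocyon,Corvus,Sinapis))),(Kluyveromyces,Homo)).
From Oncorhynchus up to that node: 4 branches. From Sciurus up to the same node: 3 branches. Total: 4 + 3 = 7.

7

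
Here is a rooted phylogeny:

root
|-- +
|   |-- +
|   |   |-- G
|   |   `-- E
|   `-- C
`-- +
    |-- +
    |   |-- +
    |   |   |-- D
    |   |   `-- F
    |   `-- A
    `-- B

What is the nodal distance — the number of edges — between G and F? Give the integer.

7

The MRCA of G and F is the root of the tree.
From G up to that node: 3 branches. From F up to the same node: 4 branches. Total: 3 + 4 = 7.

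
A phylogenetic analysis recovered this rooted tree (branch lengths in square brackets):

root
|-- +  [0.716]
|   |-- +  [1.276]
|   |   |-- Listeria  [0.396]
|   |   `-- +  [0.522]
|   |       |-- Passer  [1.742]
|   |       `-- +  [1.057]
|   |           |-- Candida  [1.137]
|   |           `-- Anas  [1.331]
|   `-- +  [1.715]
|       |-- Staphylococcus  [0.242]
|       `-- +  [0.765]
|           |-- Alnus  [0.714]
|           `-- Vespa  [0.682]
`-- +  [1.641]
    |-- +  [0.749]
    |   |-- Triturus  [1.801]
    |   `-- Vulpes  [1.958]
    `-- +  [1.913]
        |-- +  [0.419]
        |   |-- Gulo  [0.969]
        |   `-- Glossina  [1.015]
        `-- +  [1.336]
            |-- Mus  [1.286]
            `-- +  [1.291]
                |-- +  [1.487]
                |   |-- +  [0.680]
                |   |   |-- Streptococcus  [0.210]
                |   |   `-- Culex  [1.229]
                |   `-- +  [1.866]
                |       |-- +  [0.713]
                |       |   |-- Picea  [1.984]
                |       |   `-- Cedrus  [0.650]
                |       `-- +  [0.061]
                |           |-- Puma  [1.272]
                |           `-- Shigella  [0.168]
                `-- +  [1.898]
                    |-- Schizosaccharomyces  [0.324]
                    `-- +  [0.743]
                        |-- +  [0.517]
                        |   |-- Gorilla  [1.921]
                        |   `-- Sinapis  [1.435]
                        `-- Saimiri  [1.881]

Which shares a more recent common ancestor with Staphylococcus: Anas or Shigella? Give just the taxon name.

Anas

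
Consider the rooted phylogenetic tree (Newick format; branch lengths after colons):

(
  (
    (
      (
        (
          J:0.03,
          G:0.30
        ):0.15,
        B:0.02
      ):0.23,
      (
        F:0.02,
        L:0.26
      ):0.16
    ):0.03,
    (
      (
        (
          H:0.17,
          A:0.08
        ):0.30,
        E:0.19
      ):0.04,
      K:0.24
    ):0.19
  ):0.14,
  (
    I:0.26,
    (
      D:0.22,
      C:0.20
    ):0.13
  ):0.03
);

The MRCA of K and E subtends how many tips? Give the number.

The MRCA of K and E is the node subtending (((H,A),E),K).
That clade contains 4 terminal taxa: A, E, H, K.

4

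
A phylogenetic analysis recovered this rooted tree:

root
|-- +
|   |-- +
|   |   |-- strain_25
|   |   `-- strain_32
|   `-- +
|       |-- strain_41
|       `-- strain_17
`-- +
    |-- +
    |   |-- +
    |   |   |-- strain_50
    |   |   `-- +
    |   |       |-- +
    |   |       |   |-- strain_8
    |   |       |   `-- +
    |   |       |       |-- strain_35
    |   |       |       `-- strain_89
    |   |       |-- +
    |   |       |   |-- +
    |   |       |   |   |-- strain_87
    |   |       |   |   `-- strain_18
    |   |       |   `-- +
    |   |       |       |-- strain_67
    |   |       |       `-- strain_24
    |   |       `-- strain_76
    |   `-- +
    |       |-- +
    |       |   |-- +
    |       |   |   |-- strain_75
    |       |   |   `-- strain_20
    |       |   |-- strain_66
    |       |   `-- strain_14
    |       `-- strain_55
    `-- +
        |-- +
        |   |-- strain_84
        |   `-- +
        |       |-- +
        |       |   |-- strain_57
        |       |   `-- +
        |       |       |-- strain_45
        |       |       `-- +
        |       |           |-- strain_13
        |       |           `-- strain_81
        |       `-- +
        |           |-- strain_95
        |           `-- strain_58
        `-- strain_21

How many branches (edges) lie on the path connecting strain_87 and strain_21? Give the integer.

The MRCA of strain_87 and strain_21 is the node subtending (((strain_50,((strain_8,(strain_35,strain_89)),((strain_87,strain_18),(strain_67,strain_24)),strain_76)),(((strain_75,strain_20),strain_66,strain_14),strain_55)),((strain_84,((strain_57,(strain_45,(strain_13,strain_81))),(strain_95,strain_58))),strain_21)).
From strain_87 up to that node: 6 branches. From strain_21 up to the same node: 2 branches. Total: 6 + 2 = 8.

8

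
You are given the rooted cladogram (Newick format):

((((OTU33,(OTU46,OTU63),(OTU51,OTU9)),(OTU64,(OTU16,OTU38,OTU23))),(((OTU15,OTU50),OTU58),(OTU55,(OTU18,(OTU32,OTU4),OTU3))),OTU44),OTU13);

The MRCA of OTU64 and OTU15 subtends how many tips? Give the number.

18

The MRCA of OTU64 and OTU15 is the node subtending (((OTU33,(OTU46,OTU63),(OTU51,OTU9)),(OTU64,(OTU16,OTU38,OTU23))),(((OTU15,OTU50),OTU58),(OTU55,(OTU18,(OTU32,OTU4),OTU3))),OTU44).
That clade contains 18 terminal taxa: OTU15, OTU16, OTU18, OTU23, OTU3, OTU32, OTU33, OTU38, OTU4, OTU44, OTU46, OTU50, OTU51, OTU55, OTU58, OTU63, OTU64, OTU9.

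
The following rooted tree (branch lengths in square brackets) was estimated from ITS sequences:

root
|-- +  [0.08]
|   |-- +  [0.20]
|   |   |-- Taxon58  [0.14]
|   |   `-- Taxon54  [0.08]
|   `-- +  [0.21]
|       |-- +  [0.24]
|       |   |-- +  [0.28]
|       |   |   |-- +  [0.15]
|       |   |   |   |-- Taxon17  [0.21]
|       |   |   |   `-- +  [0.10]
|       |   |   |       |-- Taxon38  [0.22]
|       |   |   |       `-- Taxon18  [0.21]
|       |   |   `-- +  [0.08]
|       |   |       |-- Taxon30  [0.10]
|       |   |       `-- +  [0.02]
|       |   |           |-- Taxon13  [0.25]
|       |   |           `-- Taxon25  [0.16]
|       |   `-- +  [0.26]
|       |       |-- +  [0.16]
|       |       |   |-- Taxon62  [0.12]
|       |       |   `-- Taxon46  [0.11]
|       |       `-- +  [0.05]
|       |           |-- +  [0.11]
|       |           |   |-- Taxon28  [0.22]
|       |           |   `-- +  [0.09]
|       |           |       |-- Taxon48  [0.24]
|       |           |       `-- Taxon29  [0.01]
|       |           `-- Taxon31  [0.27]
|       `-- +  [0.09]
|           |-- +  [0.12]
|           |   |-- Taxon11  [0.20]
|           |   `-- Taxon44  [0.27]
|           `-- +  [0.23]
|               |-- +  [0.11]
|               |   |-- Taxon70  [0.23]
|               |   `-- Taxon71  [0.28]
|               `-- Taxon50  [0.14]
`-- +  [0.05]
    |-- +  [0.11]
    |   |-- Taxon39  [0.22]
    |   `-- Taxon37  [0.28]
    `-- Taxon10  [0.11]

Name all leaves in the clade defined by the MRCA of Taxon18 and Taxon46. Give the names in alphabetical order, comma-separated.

Tracing Taxon18: it sits inside (Taxon38,Taxon18).
Tracing Taxon46: it sits inside (Taxon62,Taxon46).
The smallest clade enclosing both is (((Taxon17,(Taxon38,Taxon18)),(Taxon30,(Taxon13,Taxon25))),((Taxon62,Taxon46),((Taxon28,(Taxon48,Taxon29)),Taxon31))); the answer is its 12 terminal taxa in alphabetical order.

Taxon13, Taxon17, Taxon18, Taxon25, Taxon28, Taxon29, Taxon30, Taxon31, Taxon38, Taxon46, Taxon48, Taxon62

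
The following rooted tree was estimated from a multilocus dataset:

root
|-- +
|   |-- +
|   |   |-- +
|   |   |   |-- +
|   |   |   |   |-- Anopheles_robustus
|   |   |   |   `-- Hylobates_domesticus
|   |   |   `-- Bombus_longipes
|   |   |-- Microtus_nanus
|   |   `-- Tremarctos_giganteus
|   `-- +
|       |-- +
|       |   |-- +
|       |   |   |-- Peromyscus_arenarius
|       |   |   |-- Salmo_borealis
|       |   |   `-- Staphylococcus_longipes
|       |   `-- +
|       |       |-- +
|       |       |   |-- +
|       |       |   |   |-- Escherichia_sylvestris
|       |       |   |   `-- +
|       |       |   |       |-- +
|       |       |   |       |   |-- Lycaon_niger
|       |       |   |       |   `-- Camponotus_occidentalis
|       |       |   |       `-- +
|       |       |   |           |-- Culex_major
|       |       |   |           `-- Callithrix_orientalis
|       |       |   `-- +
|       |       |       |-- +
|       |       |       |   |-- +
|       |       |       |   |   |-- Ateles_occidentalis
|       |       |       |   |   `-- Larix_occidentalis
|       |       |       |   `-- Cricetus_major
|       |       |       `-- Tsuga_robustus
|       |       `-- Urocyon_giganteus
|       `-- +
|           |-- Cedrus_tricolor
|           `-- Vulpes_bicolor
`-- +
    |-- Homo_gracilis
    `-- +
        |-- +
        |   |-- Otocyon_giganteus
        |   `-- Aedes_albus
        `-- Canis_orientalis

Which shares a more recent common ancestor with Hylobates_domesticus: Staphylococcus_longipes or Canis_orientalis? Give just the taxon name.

Staphylococcus_longipes

The MRCA of Hylobates_domesticus and Staphylococcus_longipes subtends ((((Anopheles_robustus,Hylobates_domesticus),Bombus_longipes),Microtus_nanus,Tremarctos_giganteus),(((Peromyscus_arenarius,Salmo_borealis,Staphylococcus_longipes),(((Escherichia_sylvestris,((Lycaon_niger,Camponotus_occidentalis),(Culex_major,Callithrix_orientalis))),(((Ateles_occidentalis,Larix_occidentalis),Cricetus_major),Tsuga_robustus)),Urocyon_giganteus)),(Cedrus_tricolor,Vulpes_bicolor))) (20 taxa).
The MRCA of Hylobates_domesticus and Canis_orientalis is the root, subtending the entire tree (24 taxa).
The first is nested inside the second, so Hylobates_domesticus shares a more recent common ancestor with Staphylococcus_longipes.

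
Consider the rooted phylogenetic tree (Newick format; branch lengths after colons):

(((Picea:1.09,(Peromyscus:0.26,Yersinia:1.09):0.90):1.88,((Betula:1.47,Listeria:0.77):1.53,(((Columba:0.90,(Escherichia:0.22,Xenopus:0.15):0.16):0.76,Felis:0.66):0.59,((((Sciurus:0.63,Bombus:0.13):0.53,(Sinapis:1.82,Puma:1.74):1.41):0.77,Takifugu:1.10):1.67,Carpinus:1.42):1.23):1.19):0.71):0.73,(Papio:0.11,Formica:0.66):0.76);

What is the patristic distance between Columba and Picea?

The path runs Columba → … → MRCA → … → Picea; the MRCA is the node subtending ((Picea,(Peromyscus,Yersinia)),((Betula,Listeria),(((Columba,(Escherichia,Xenopus)),Felis),((((Sciurus,Bombus),(Sinapis,Puma)),Takifugu),Carpinus)))).
Branch lengths along that path: 0.90 + 0.76 + 0.59 + 1.19 + 0.71 + 1.88 + 1.09 = 7.12.

7.12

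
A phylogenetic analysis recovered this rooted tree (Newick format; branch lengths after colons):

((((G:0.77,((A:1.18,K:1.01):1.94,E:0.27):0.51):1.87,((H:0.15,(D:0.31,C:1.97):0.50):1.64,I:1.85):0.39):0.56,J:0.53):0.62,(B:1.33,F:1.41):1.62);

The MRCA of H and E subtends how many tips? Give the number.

8

The MRCA of H and E is the node subtending ((G,((A,K),E)),((H,(D,C)),I)).
That clade contains 8 terminal taxa: A, C, D, E, G, H, I, K.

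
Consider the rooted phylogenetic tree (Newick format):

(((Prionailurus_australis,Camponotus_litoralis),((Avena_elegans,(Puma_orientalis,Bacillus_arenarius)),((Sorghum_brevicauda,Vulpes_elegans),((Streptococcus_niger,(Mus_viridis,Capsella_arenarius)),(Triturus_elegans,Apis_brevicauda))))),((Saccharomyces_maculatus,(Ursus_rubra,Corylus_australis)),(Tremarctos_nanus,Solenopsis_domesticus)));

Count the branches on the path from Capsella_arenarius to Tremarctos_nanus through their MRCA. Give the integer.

The MRCA of Capsella_arenarius and Tremarctos_nanus is the root of the tree.
From Capsella_arenarius up to that node: 7 branches. From Tremarctos_nanus up to the same node: 3 branches. Total: 7 + 3 = 10.

10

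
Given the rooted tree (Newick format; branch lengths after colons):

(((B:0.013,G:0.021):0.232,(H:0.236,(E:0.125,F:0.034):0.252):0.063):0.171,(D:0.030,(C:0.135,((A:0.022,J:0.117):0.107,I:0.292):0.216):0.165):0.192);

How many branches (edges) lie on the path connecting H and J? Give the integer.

8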